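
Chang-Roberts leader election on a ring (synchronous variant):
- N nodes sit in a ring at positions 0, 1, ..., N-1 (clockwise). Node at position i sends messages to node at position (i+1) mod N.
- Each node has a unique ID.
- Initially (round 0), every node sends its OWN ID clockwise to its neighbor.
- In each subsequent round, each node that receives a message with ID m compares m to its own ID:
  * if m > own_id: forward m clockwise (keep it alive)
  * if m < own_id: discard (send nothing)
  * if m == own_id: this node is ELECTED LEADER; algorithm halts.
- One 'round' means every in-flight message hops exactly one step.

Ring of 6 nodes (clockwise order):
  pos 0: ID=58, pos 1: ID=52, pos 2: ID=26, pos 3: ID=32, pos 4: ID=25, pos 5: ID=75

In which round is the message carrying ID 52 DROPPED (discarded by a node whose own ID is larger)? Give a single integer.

Answer: 4

Derivation:
Round 1: pos1(id52) recv 58: fwd; pos2(id26) recv 52: fwd; pos3(id32) recv 26: drop; pos4(id25) recv 32: fwd; pos5(id75) recv 25: drop; pos0(id58) recv 75: fwd
Round 2: pos2(id26) recv 58: fwd; pos3(id32) recv 52: fwd; pos5(id75) recv 32: drop; pos1(id52) recv 75: fwd
Round 3: pos3(id32) recv 58: fwd; pos4(id25) recv 52: fwd; pos2(id26) recv 75: fwd
Round 4: pos4(id25) recv 58: fwd; pos5(id75) recv 52: drop; pos3(id32) recv 75: fwd
Round 5: pos5(id75) recv 58: drop; pos4(id25) recv 75: fwd
Round 6: pos5(id75) recv 75: ELECTED
Message ID 52 originates at pos 1; dropped at pos 5 in round 4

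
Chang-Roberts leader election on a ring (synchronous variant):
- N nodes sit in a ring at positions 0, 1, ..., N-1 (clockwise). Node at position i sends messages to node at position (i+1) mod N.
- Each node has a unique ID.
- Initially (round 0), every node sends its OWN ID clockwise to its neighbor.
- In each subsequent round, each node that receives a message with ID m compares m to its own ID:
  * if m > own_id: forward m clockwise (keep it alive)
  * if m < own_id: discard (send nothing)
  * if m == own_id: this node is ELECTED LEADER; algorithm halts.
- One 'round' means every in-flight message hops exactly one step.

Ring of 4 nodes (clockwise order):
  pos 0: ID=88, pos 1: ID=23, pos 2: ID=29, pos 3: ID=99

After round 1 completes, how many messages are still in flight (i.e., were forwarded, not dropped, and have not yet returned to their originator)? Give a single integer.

Answer: 2

Derivation:
Round 1: pos1(id23) recv 88: fwd; pos2(id29) recv 23: drop; pos3(id99) recv 29: drop; pos0(id88) recv 99: fwd
After round 1: 2 messages still in flight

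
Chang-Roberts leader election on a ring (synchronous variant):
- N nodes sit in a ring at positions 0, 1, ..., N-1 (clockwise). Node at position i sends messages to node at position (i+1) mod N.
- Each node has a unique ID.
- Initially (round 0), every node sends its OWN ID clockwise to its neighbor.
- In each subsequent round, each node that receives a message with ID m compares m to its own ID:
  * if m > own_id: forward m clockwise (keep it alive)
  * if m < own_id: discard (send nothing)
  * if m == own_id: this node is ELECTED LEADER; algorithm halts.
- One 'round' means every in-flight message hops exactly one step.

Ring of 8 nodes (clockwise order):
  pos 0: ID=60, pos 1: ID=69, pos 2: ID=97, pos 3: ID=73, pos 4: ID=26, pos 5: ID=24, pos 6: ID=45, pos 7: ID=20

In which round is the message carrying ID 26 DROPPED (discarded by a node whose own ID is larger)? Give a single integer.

Round 1: pos1(id69) recv 60: drop; pos2(id97) recv 69: drop; pos3(id73) recv 97: fwd; pos4(id26) recv 73: fwd; pos5(id24) recv 26: fwd; pos6(id45) recv 24: drop; pos7(id20) recv 45: fwd; pos0(id60) recv 20: drop
Round 2: pos4(id26) recv 97: fwd; pos5(id24) recv 73: fwd; pos6(id45) recv 26: drop; pos0(id60) recv 45: drop
Round 3: pos5(id24) recv 97: fwd; pos6(id45) recv 73: fwd
Round 4: pos6(id45) recv 97: fwd; pos7(id20) recv 73: fwd
Round 5: pos7(id20) recv 97: fwd; pos0(id60) recv 73: fwd
Round 6: pos0(id60) recv 97: fwd; pos1(id69) recv 73: fwd
Round 7: pos1(id69) recv 97: fwd; pos2(id97) recv 73: drop
Round 8: pos2(id97) recv 97: ELECTED
Message ID 26 originates at pos 4; dropped at pos 6 in round 2

Answer: 2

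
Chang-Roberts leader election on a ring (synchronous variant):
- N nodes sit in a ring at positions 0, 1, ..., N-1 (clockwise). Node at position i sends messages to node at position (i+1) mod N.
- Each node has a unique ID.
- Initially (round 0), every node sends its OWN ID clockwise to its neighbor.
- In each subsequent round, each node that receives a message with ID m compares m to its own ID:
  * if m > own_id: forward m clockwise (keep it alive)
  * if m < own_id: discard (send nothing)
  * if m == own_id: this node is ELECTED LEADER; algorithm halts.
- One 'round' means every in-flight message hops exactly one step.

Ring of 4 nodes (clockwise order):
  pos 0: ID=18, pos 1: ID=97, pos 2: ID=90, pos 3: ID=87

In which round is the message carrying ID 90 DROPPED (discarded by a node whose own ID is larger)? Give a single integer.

Round 1: pos1(id97) recv 18: drop; pos2(id90) recv 97: fwd; pos3(id87) recv 90: fwd; pos0(id18) recv 87: fwd
Round 2: pos3(id87) recv 97: fwd; pos0(id18) recv 90: fwd; pos1(id97) recv 87: drop
Round 3: pos0(id18) recv 97: fwd; pos1(id97) recv 90: drop
Round 4: pos1(id97) recv 97: ELECTED
Message ID 90 originates at pos 2; dropped at pos 1 in round 3

Answer: 3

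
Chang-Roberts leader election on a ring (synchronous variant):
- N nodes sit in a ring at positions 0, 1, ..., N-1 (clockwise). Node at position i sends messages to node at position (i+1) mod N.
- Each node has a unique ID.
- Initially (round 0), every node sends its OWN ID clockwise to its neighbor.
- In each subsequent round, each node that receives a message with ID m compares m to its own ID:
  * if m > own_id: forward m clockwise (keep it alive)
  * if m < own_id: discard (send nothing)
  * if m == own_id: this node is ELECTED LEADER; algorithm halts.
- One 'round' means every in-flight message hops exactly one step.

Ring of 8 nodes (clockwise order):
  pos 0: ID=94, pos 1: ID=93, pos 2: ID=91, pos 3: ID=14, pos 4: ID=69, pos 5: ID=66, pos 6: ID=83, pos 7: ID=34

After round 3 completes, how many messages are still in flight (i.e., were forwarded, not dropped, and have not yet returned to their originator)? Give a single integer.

Round 1: pos1(id93) recv 94: fwd; pos2(id91) recv 93: fwd; pos3(id14) recv 91: fwd; pos4(id69) recv 14: drop; pos5(id66) recv 69: fwd; pos6(id83) recv 66: drop; pos7(id34) recv 83: fwd; pos0(id94) recv 34: drop
Round 2: pos2(id91) recv 94: fwd; pos3(id14) recv 93: fwd; pos4(id69) recv 91: fwd; pos6(id83) recv 69: drop; pos0(id94) recv 83: drop
Round 3: pos3(id14) recv 94: fwd; pos4(id69) recv 93: fwd; pos5(id66) recv 91: fwd
After round 3: 3 messages still in flight

Answer: 3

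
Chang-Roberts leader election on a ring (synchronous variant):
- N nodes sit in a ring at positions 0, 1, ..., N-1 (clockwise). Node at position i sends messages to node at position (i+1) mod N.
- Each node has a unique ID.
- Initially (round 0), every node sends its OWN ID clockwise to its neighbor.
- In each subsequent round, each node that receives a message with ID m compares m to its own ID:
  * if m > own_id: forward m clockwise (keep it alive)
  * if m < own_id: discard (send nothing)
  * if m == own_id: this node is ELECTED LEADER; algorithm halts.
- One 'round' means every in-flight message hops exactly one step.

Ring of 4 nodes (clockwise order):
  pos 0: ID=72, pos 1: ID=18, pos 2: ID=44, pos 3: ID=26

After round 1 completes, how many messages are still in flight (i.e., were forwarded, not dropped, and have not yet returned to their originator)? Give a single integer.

Round 1: pos1(id18) recv 72: fwd; pos2(id44) recv 18: drop; pos3(id26) recv 44: fwd; pos0(id72) recv 26: drop
After round 1: 2 messages still in flight

Answer: 2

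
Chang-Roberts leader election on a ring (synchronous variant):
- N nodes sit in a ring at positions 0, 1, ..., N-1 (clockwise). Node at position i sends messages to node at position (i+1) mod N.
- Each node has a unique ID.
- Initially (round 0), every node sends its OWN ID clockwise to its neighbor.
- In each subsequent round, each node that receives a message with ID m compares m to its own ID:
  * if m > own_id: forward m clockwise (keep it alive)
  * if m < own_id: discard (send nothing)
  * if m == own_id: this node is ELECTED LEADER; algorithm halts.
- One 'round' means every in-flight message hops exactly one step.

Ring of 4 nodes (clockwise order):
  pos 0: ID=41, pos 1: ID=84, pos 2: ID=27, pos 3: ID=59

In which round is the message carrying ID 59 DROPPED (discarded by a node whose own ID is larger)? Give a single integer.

Answer: 2

Derivation:
Round 1: pos1(id84) recv 41: drop; pos2(id27) recv 84: fwd; pos3(id59) recv 27: drop; pos0(id41) recv 59: fwd
Round 2: pos3(id59) recv 84: fwd; pos1(id84) recv 59: drop
Round 3: pos0(id41) recv 84: fwd
Round 4: pos1(id84) recv 84: ELECTED
Message ID 59 originates at pos 3; dropped at pos 1 in round 2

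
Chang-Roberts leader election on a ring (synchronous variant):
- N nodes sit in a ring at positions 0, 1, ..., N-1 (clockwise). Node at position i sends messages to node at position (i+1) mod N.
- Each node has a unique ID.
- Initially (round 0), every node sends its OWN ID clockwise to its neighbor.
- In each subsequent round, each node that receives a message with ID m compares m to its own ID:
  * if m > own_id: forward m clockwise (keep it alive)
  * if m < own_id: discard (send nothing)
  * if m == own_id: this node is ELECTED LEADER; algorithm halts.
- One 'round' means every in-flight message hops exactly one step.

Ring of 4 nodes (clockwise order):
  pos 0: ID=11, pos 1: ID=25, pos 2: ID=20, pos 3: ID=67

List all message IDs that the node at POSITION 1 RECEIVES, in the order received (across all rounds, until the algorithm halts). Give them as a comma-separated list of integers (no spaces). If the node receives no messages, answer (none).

Answer: 11,67

Derivation:
Round 1: pos1(id25) recv 11: drop; pos2(id20) recv 25: fwd; pos3(id67) recv 20: drop; pos0(id11) recv 67: fwd
Round 2: pos3(id67) recv 25: drop; pos1(id25) recv 67: fwd
Round 3: pos2(id20) recv 67: fwd
Round 4: pos3(id67) recv 67: ELECTED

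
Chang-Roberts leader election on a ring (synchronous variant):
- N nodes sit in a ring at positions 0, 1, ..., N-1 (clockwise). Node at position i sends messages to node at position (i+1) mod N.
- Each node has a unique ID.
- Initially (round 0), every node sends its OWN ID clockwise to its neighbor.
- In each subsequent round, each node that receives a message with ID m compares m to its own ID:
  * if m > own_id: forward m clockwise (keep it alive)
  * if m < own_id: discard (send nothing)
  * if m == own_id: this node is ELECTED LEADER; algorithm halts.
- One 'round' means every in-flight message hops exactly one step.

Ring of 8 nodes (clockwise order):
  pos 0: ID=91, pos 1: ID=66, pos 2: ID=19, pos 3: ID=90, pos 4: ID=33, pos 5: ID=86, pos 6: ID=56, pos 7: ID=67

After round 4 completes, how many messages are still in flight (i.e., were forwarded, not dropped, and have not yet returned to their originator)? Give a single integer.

Answer: 2

Derivation:
Round 1: pos1(id66) recv 91: fwd; pos2(id19) recv 66: fwd; pos3(id90) recv 19: drop; pos4(id33) recv 90: fwd; pos5(id86) recv 33: drop; pos6(id56) recv 86: fwd; pos7(id67) recv 56: drop; pos0(id91) recv 67: drop
Round 2: pos2(id19) recv 91: fwd; pos3(id90) recv 66: drop; pos5(id86) recv 90: fwd; pos7(id67) recv 86: fwd
Round 3: pos3(id90) recv 91: fwd; pos6(id56) recv 90: fwd; pos0(id91) recv 86: drop
Round 4: pos4(id33) recv 91: fwd; pos7(id67) recv 90: fwd
After round 4: 2 messages still in flight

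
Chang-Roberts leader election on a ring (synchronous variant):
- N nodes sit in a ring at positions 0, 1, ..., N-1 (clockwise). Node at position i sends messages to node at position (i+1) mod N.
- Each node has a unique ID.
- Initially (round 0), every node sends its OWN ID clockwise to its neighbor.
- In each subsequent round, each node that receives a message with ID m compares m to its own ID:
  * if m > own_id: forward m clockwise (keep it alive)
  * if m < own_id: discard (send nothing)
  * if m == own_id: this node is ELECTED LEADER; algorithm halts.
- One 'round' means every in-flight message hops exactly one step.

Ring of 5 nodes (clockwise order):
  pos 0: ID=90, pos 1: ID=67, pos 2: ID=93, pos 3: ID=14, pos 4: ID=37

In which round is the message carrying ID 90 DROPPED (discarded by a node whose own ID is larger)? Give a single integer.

Answer: 2

Derivation:
Round 1: pos1(id67) recv 90: fwd; pos2(id93) recv 67: drop; pos3(id14) recv 93: fwd; pos4(id37) recv 14: drop; pos0(id90) recv 37: drop
Round 2: pos2(id93) recv 90: drop; pos4(id37) recv 93: fwd
Round 3: pos0(id90) recv 93: fwd
Round 4: pos1(id67) recv 93: fwd
Round 5: pos2(id93) recv 93: ELECTED
Message ID 90 originates at pos 0; dropped at pos 2 in round 2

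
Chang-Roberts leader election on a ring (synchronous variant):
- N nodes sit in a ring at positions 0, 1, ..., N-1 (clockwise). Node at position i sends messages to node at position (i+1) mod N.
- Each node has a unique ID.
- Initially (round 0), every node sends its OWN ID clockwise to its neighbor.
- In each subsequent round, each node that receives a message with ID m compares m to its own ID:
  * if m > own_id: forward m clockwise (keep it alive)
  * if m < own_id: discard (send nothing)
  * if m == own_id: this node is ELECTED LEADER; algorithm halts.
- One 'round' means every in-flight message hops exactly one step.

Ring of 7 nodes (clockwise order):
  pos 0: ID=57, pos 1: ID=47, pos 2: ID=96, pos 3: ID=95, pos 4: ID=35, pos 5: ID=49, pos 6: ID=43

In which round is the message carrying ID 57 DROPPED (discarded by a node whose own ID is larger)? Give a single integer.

Round 1: pos1(id47) recv 57: fwd; pos2(id96) recv 47: drop; pos3(id95) recv 96: fwd; pos4(id35) recv 95: fwd; pos5(id49) recv 35: drop; pos6(id43) recv 49: fwd; pos0(id57) recv 43: drop
Round 2: pos2(id96) recv 57: drop; pos4(id35) recv 96: fwd; pos5(id49) recv 95: fwd; pos0(id57) recv 49: drop
Round 3: pos5(id49) recv 96: fwd; pos6(id43) recv 95: fwd
Round 4: pos6(id43) recv 96: fwd; pos0(id57) recv 95: fwd
Round 5: pos0(id57) recv 96: fwd; pos1(id47) recv 95: fwd
Round 6: pos1(id47) recv 96: fwd; pos2(id96) recv 95: drop
Round 7: pos2(id96) recv 96: ELECTED
Message ID 57 originates at pos 0; dropped at pos 2 in round 2

Answer: 2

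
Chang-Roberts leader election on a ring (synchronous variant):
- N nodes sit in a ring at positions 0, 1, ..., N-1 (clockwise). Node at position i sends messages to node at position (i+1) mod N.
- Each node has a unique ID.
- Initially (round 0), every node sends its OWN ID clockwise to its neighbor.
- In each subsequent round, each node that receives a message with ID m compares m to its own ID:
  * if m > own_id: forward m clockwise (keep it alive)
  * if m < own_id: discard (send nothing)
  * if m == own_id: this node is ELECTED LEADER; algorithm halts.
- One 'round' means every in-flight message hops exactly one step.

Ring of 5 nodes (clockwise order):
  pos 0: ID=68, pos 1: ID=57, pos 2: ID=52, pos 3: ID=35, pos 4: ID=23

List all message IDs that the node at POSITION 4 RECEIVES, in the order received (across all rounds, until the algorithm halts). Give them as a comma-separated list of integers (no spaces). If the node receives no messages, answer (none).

Round 1: pos1(id57) recv 68: fwd; pos2(id52) recv 57: fwd; pos3(id35) recv 52: fwd; pos4(id23) recv 35: fwd; pos0(id68) recv 23: drop
Round 2: pos2(id52) recv 68: fwd; pos3(id35) recv 57: fwd; pos4(id23) recv 52: fwd; pos0(id68) recv 35: drop
Round 3: pos3(id35) recv 68: fwd; pos4(id23) recv 57: fwd; pos0(id68) recv 52: drop
Round 4: pos4(id23) recv 68: fwd; pos0(id68) recv 57: drop
Round 5: pos0(id68) recv 68: ELECTED

Answer: 35,52,57,68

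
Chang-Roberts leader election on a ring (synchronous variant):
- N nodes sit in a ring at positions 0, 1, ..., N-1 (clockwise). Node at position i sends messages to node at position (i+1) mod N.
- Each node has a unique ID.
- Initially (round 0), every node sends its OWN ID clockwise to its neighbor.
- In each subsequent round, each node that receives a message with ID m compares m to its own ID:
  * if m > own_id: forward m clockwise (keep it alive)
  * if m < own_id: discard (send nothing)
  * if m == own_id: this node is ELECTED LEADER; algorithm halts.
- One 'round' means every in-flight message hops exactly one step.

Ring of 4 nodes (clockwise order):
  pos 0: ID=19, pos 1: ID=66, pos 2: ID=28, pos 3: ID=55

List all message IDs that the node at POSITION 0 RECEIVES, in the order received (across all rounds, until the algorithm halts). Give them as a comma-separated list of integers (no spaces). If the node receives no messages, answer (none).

Round 1: pos1(id66) recv 19: drop; pos2(id28) recv 66: fwd; pos3(id55) recv 28: drop; pos0(id19) recv 55: fwd
Round 2: pos3(id55) recv 66: fwd; pos1(id66) recv 55: drop
Round 3: pos0(id19) recv 66: fwd
Round 4: pos1(id66) recv 66: ELECTED

Answer: 55,66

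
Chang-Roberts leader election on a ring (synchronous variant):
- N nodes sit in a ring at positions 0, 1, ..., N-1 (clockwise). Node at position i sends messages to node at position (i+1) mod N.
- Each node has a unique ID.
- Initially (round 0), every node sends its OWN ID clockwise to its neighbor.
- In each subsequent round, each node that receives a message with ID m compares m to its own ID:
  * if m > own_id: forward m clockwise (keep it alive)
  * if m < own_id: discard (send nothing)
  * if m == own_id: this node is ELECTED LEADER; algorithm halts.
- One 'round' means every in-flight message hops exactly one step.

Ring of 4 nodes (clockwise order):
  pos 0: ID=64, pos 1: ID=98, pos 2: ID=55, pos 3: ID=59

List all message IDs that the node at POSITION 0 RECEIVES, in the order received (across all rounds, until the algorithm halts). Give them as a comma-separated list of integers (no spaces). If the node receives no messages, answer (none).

Round 1: pos1(id98) recv 64: drop; pos2(id55) recv 98: fwd; pos3(id59) recv 55: drop; pos0(id64) recv 59: drop
Round 2: pos3(id59) recv 98: fwd
Round 3: pos0(id64) recv 98: fwd
Round 4: pos1(id98) recv 98: ELECTED

Answer: 59,98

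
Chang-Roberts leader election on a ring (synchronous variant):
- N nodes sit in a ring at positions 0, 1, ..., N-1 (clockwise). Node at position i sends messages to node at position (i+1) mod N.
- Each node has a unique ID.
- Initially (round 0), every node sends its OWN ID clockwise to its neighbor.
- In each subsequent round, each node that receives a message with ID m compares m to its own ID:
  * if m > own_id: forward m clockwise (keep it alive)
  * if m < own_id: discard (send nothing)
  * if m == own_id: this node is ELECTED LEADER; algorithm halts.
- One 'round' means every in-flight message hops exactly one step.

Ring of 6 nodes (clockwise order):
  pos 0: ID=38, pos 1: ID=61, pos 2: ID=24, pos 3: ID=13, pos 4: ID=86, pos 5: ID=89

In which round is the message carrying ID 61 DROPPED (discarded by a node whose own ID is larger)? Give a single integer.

Round 1: pos1(id61) recv 38: drop; pos2(id24) recv 61: fwd; pos3(id13) recv 24: fwd; pos4(id86) recv 13: drop; pos5(id89) recv 86: drop; pos0(id38) recv 89: fwd
Round 2: pos3(id13) recv 61: fwd; pos4(id86) recv 24: drop; pos1(id61) recv 89: fwd
Round 3: pos4(id86) recv 61: drop; pos2(id24) recv 89: fwd
Round 4: pos3(id13) recv 89: fwd
Round 5: pos4(id86) recv 89: fwd
Round 6: pos5(id89) recv 89: ELECTED
Message ID 61 originates at pos 1; dropped at pos 4 in round 3

Answer: 3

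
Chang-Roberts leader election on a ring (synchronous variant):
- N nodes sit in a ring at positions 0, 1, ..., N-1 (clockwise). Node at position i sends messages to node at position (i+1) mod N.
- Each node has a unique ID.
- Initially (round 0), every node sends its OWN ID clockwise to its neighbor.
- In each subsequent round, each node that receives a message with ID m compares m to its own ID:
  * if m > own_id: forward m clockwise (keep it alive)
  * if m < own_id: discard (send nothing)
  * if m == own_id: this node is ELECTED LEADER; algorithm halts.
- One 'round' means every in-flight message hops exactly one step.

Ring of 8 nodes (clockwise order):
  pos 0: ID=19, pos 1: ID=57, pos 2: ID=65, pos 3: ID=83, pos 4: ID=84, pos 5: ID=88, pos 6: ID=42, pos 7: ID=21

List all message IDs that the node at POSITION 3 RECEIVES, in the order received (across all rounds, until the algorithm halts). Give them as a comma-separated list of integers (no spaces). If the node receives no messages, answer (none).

Round 1: pos1(id57) recv 19: drop; pos2(id65) recv 57: drop; pos3(id83) recv 65: drop; pos4(id84) recv 83: drop; pos5(id88) recv 84: drop; pos6(id42) recv 88: fwd; pos7(id21) recv 42: fwd; pos0(id19) recv 21: fwd
Round 2: pos7(id21) recv 88: fwd; pos0(id19) recv 42: fwd; pos1(id57) recv 21: drop
Round 3: pos0(id19) recv 88: fwd; pos1(id57) recv 42: drop
Round 4: pos1(id57) recv 88: fwd
Round 5: pos2(id65) recv 88: fwd
Round 6: pos3(id83) recv 88: fwd
Round 7: pos4(id84) recv 88: fwd
Round 8: pos5(id88) recv 88: ELECTED

Answer: 65,88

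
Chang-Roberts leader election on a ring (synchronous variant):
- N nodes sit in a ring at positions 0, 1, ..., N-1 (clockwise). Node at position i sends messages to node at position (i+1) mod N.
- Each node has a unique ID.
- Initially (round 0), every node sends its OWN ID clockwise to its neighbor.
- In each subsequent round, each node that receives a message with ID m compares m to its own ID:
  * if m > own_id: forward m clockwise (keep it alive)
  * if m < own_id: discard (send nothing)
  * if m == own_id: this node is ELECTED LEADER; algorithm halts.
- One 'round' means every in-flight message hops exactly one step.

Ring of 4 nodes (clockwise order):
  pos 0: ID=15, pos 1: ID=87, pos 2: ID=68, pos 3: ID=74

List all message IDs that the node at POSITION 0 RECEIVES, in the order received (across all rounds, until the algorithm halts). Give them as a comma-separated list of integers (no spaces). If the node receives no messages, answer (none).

Answer: 74,87

Derivation:
Round 1: pos1(id87) recv 15: drop; pos2(id68) recv 87: fwd; pos3(id74) recv 68: drop; pos0(id15) recv 74: fwd
Round 2: pos3(id74) recv 87: fwd; pos1(id87) recv 74: drop
Round 3: pos0(id15) recv 87: fwd
Round 4: pos1(id87) recv 87: ELECTED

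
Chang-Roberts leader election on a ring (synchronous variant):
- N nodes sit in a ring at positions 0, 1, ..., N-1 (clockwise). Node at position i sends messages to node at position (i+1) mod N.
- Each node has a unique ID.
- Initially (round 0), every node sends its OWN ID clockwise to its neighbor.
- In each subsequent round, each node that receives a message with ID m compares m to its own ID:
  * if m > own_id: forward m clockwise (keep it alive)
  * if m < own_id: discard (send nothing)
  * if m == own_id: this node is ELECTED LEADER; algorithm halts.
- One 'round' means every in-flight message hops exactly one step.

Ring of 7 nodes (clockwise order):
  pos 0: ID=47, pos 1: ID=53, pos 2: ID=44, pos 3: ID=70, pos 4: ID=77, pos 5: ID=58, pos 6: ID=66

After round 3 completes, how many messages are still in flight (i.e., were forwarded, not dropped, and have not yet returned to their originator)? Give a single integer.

Answer: 2

Derivation:
Round 1: pos1(id53) recv 47: drop; pos2(id44) recv 53: fwd; pos3(id70) recv 44: drop; pos4(id77) recv 70: drop; pos5(id58) recv 77: fwd; pos6(id66) recv 58: drop; pos0(id47) recv 66: fwd
Round 2: pos3(id70) recv 53: drop; pos6(id66) recv 77: fwd; pos1(id53) recv 66: fwd
Round 3: pos0(id47) recv 77: fwd; pos2(id44) recv 66: fwd
After round 3: 2 messages still in flight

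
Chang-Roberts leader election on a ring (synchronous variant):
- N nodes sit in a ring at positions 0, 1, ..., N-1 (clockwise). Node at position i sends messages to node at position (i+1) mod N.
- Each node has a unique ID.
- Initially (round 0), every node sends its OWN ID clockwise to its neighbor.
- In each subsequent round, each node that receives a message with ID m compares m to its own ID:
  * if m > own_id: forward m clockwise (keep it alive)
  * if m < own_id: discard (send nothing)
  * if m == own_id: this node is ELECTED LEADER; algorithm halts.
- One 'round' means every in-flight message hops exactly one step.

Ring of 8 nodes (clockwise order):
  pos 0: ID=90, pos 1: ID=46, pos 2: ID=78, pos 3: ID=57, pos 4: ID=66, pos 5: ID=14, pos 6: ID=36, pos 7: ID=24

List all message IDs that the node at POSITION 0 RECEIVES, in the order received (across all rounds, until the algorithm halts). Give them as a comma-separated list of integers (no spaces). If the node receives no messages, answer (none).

Answer: 24,36,66,78,90

Derivation:
Round 1: pos1(id46) recv 90: fwd; pos2(id78) recv 46: drop; pos3(id57) recv 78: fwd; pos4(id66) recv 57: drop; pos5(id14) recv 66: fwd; pos6(id36) recv 14: drop; pos7(id24) recv 36: fwd; pos0(id90) recv 24: drop
Round 2: pos2(id78) recv 90: fwd; pos4(id66) recv 78: fwd; pos6(id36) recv 66: fwd; pos0(id90) recv 36: drop
Round 3: pos3(id57) recv 90: fwd; pos5(id14) recv 78: fwd; pos7(id24) recv 66: fwd
Round 4: pos4(id66) recv 90: fwd; pos6(id36) recv 78: fwd; pos0(id90) recv 66: drop
Round 5: pos5(id14) recv 90: fwd; pos7(id24) recv 78: fwd
Round 6: pos6(id36) recv 90: fwd; pos0(id90) recv 78: drop
Round 7: pos7(id24) recv 90: fwd
Round 8: pos0(id90) recv 90: ELECTED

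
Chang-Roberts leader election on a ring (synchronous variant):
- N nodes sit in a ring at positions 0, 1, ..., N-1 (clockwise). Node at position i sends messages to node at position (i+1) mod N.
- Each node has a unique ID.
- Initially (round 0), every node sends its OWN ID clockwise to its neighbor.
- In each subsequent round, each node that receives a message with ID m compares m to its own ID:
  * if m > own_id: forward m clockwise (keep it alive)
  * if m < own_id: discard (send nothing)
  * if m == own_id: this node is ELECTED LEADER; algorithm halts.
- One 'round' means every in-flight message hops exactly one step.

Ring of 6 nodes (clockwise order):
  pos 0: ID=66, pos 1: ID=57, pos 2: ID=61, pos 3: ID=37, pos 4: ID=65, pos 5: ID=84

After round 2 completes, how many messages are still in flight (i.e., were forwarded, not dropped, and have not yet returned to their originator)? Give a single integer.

Answer: 2

Derivation:
Round 1: pos1(id57) recv 66: fwd; pos2(id61) recv 57: drop; pos3(id37) recv 61: fwd; pos4(id65) recv 37: drop; pos5(id84) recv 65: drop; pos0(id66) recv 84: fwd
Round 2: pos2(id61) recv 66: fwd; pos4(id65) recv 61: drop; pos1(id57) recv 84: fwd
After round 2: 2 messages still in flight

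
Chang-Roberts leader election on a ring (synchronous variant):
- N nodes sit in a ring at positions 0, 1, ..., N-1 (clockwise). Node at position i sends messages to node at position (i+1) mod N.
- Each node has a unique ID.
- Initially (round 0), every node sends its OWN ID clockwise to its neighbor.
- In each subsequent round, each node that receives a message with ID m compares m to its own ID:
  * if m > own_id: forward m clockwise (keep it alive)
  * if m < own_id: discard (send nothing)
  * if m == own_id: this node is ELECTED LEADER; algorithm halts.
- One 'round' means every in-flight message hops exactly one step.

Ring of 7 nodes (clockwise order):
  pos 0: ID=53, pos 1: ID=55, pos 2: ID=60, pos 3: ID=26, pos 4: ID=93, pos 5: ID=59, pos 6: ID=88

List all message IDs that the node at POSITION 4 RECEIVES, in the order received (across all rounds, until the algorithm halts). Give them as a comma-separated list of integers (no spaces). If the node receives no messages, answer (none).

Round 1: pos1(id55) recv 53: drop; pos2(id60) recv 55: drop; pos3(id26) recv 60: fwd; pos4(id93) recv 26: drop; pos5(id59) recv 93: fwd; pos6(id88) recv 59: drop; pos0(id53) recv 88: fwd
Round 2: pos4(id93) recv 60: drop; pos6(id88) recv 93: fwd; pos1(id55) recv 88: fwd
Round 3: pos0(id53) recv 93: fwd; pos2(id60) recv 88: fwd
Round 4: pos1(id55) recv 93: fwd; pos3(id26) recv 88: fwd
Round 5: pos2(id60) recv 93: fwd; pos4(id93) recv 88: drop
Round 6: pos3(id26) recv 93: fwd
Round 7: pos4(id93) recv 93: ELECTED

Answer: 26,60,88,93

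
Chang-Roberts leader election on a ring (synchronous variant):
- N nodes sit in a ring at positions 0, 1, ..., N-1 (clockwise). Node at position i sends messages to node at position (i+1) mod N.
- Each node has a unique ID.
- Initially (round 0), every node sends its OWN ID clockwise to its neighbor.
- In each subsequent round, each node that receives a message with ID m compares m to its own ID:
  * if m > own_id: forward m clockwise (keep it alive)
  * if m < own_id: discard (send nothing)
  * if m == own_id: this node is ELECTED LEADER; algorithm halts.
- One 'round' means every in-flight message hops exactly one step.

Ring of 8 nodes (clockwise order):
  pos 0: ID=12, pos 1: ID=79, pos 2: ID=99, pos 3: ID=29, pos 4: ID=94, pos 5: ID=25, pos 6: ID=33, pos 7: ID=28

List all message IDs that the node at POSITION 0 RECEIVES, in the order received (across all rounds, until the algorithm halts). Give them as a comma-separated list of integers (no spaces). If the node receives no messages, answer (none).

Answer: 28,33,94,99

Derivation:
Round 1: pos1(id79) recv 12: drop; pos2(id99) recv 79: drop; pos3(id29) recv 99: fwd; pos4(id94) recv 29: drop; pos5(id25) recv 94: fwd; pos6(id33) recv 25: drop; pos7(id28) recv 33: fwd; pos0(id12) recv 28: fwd
Round 2: pos4(id94) recv 99: fwd; pos6(id33) recv 94: fwd; pos0(id12) recv 33: fwd; pos1(id79) recv 28: drop
Round 3: pos5(id25) recv 99: fwd; pos7(id28) recv 94: fwd; pos1(id79) recv 33: drop
Round 4: pos6(id33) recv 99: fwd; pos0(id12) recv 94: fwd
Round 5: pos7(id28) recv 99: fwd; pos1(id79) recv 94: fwd
Round 6: pos0(id12) recv 99: fwd; pos2(id99) recv 94: drop
Round 7: pos1(id79) recv 99: fwd
Round 8: pos2(id99) recv 99: ELECTED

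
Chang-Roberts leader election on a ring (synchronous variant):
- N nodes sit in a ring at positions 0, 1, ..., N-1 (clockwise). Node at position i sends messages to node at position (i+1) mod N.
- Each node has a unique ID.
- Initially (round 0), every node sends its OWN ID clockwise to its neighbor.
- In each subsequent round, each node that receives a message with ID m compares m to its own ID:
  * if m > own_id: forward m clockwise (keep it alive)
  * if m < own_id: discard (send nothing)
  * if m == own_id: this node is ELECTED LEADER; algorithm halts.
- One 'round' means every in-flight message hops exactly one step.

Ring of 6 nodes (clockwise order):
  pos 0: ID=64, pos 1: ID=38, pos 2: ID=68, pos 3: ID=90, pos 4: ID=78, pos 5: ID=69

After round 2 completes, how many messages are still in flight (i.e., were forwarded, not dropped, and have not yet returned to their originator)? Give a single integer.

Answer: 3

Derivation:
Round 1: pos1(id38) recv 64: fwd; pos2(id68) recv 38: drop; pos3(id90) recv 68: drop; pos4(id78) recv 90: fwd; pos5(id69) recv 78: fwd; pos0(id64) recv 69: fwd
Round 2: pos2(id68) recv 64: drop; pos5(id69) recv 90: fwd; pos0(id64) recv 78: fwd; pos1(id38) recv 69: fwd
After round 2: 3 messages still in flight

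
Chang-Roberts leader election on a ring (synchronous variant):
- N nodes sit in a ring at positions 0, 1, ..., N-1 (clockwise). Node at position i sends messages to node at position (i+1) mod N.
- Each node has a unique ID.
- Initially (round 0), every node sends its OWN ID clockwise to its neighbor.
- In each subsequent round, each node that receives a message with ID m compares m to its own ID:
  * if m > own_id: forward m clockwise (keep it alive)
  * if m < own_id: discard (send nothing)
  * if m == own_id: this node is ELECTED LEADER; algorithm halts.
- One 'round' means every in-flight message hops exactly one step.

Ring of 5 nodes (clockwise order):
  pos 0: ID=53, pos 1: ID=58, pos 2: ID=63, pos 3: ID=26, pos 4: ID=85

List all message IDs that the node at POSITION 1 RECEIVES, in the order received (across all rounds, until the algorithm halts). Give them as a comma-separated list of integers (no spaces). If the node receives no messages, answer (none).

Answer: 53,85

Derivation:
Round 1: pos1(id58) recv 53: drop; pos2(id63) recv 58: drop; pos3(id26) recv 63: fwd; pos4(id85) recv 26: drop; pos0(id53) recv 85: fwd
Round 2: pos4(id85) recv 63: drop; pos1(id58) recv 85: fwd
Round 3: pos2(id63) recv 85: fwd
Round 4: pos3(id26) recv 85: fwd
Round 5: pos4(id85) recv 85: ELECTED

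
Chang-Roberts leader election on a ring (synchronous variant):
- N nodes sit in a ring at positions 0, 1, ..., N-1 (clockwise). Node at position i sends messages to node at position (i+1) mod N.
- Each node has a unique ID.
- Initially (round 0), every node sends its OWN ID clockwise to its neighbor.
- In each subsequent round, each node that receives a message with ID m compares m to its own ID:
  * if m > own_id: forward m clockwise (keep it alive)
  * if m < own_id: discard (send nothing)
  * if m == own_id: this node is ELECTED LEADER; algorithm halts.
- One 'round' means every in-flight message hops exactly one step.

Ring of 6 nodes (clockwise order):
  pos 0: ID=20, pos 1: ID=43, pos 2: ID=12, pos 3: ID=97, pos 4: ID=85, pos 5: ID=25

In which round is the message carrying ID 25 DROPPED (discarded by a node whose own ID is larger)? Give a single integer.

Answer: 2

Derivation:
Round 1: pos1(id43) recv 20: drop; pos2(id12) recv 43: fwd; pos3(id97) recv 12: drop; pos4(id85) recv 97: fwd; pos5(id25) recv 85: fwd; pos0(id20) recv 25: fwd
Round 2: pos3(id97) recv 43: drop; pos5(id25) recv 97: fwd; pos0(id20) recv 85: fwd; pos1(id43) recv 25: drop
Round 3: pos0(id20) recv 97: fwd; pos1(id43) recv 85: fwd
Round 4: pos1(id43) recv 97: fwd; pos2(id12) recv 85: fwd
Round 5: pos2(id12) recv 97: fwd; pos3(id97) recv 85: drop
Round 6: pos3(id97) recv 97: ELECTED
Message ID 25 originates at pos 5; dropped at pos 1 in round 2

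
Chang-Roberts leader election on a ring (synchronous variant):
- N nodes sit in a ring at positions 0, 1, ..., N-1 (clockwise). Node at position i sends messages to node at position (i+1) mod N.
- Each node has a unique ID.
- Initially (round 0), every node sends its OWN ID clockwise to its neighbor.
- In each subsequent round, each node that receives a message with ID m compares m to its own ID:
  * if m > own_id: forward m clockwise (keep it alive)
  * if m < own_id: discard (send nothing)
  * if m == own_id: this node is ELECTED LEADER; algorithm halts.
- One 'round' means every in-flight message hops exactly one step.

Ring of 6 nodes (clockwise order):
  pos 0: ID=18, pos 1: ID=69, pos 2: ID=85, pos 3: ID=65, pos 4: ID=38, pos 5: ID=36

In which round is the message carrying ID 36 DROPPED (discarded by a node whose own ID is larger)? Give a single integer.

Round 1: pos1(id69) recv 18: drop; pos2(id85) recv 69: drop; pos3(id65) recv 85: fwd; pos4(id38) recv 65: fwd; pos5(id36) recv 38: fwd; pos0(id18) recv 36: fwd
Round 2: pos4(id38) recv 85: fwd; pos5(id36) recv 65: fwd; pos0(id18) recv 38: fwd; pos1(id69) recv 36: drop
Round 3: pos5(id36) recv 85: fwd; pos0(id18) recv 65: fwd; pos1(id69) recv 38: drop
Round 4: pos0(id18) recv 85: fwd; pos1(id69) recv 65: drop
Round 5: pos1(id69) recv 85: fwd
Round 6: pos2(id85) recv 85: ELECTED
Message ID 36 originates at pos 5; dropped at pos 1 in round 2

Answer: 2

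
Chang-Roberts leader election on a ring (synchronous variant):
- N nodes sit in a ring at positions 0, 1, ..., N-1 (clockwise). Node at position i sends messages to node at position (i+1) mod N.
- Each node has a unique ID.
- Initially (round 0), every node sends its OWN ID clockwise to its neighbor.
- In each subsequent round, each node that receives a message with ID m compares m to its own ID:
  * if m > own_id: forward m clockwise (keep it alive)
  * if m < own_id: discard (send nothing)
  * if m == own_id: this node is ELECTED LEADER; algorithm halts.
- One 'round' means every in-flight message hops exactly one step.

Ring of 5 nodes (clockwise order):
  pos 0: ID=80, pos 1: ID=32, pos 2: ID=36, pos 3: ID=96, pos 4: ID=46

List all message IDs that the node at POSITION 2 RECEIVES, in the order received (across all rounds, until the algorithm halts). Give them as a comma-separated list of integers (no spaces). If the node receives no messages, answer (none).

Round 1: pos1(id32) recv 80: fwd; pos2(id36) recv 32: drop; pos3(id96) recv 36: drop; pos4(id46) recv 96: fwd; pos0(id80) recv 46: drop
Round 2: pos2(id36) recv 80: fwd; pos0(id80) recv 96: fwd
Round 3: pos3(id96) recv 80: drop; pos1(id32) recv 96: fwd
Round 4: pos2(id36) recv 96: fwd
Round 5: pos3(id96) recv 96: ELECTED

Answer: 32,80,96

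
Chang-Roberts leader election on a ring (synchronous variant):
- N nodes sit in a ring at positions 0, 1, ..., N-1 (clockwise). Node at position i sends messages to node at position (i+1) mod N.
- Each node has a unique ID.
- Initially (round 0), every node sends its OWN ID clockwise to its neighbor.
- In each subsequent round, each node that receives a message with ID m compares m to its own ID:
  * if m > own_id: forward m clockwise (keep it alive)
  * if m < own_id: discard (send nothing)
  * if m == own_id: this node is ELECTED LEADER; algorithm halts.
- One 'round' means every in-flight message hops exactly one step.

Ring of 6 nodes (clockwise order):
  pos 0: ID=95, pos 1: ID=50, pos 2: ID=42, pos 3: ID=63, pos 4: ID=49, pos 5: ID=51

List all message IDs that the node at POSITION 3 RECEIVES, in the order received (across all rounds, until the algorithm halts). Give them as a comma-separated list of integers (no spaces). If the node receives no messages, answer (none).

Answer: 42,50,95

Derivation:
Round 1: pos1(id50) recv 95: fwd; pos2(id42) recv 50: fwd; pos3(id63) recv 42: drop; pos4(id49) recv 63: fwd; pos5(id51) recv 49: drop; pos0(id95) recv 51: drop
Round 2: pos2(id42) recv 95: fwd; pos3(id63) recv 50: drop; pos5(id51) recv 63: fwd
Round 3: pos3(id63) recv 95: fwd; pos0(id95) recv 63: drop
Round 4: pos4(id49) recv 95: fwd
Round 5: pos5(id51) recv 95: fwd
Round 6: pos0(id95) recv 95: ELECTED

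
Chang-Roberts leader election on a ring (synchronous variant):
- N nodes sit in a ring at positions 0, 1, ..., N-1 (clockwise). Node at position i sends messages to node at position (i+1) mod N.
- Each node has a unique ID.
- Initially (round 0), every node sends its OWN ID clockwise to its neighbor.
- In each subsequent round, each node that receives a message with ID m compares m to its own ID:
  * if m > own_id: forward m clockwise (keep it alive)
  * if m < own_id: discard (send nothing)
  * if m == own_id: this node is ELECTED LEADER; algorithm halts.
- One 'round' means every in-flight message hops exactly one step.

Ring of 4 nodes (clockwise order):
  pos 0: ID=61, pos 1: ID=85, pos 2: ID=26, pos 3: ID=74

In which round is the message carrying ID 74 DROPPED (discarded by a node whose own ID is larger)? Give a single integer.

Round 1: pos1(id85) recv 61: drop; pos2(id26) recv 85: fwd; pos3(id74) recv 26: drop; pos0(id61) recv 74: fwd
Round 2: pos3(id74) recv 85: fwd; pos1(id85) recv 74: drop
Round 3: pos0(id61) recv 85: fwd
Round 4: pos1(id85) recv 85: ELECTED
Message ID 74 originates at pos 3; dropped at pos 1 in round 2

Answer: 2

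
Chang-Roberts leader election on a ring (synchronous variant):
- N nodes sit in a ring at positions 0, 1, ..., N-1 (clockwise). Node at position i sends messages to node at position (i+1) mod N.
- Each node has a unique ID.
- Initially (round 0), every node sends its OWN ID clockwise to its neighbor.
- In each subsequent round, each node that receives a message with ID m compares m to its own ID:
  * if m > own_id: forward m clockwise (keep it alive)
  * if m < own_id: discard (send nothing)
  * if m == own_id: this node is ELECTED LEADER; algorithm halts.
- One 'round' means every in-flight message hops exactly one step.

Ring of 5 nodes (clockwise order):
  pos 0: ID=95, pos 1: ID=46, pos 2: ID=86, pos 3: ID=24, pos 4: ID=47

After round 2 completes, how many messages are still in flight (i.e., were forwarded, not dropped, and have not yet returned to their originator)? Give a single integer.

Round 1: pos1(id46) recv 95: fwd; pos2(id86) recv 46: drop; pos3(id24) recv 86: fwd; pos4(id47) recv 24: drop; pos0(id95) recv 47: drop
Round 2: pos2(id86) recv 95: fwd; pos4(id47) recv 86: fwd
After round 2: 2 messages still in flight

Answer: 2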